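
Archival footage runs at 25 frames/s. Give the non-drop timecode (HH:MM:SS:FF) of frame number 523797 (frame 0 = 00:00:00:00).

523797 ÷ 25 = 20951 full seconds, remainder 22 frames.
20951 s = 5 h 49 min 11 s.
Timecode: 05:49:11:22.

05:49:11:22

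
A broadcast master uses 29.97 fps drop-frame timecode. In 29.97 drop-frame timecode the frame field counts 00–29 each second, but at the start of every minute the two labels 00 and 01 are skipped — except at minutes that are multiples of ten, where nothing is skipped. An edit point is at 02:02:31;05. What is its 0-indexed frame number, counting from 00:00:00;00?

220315

As if non-drop at 30 labels/s: (2 × 3600 + 2 × 60 + 31) × 30 + 5 = 220535.
Minute boundaries passed: 122; those not divisible by 10: 122 − 12 = 110; dropped labels = 2 × 110 = 220.
Actual frame index = 220535 − 220 = 220315.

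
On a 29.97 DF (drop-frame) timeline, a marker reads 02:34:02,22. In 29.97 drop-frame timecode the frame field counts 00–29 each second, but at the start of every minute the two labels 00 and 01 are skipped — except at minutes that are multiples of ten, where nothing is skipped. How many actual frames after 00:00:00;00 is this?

As if non-drop at 30 labels/s: (2 × 3600 + 34 × 60 + 2) × 30 + 22 = 277282.
Minute boundaries passed: 154; those not divisible by 10: 154 − 15 = 139; dropped labels = 2 × 139 = 278.
Actual frame index = 277282 − 278 = 277004.

277004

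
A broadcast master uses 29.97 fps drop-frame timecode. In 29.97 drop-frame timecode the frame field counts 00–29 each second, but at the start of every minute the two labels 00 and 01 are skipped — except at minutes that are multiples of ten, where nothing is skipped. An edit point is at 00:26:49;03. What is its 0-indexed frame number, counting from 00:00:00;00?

48225

As if non-drop at 30 labels/s: (0 × 3600 + 26 × 60 + 49) × 30 + 3 = 48273.
Minute boundaries passed: 26; those not divisible by 10: 26 − 2 = 24; dropped labels = 2 × 24 = 48.
Actual frame index = 48273 − 48 = 48225.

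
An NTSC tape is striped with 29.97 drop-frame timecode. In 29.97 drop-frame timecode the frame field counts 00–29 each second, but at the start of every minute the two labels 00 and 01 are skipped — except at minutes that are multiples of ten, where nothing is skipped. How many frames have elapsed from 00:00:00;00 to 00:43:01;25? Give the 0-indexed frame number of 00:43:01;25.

77377

As if non-drop at 30 labels/s: (0 × 3600 + 43 × 60 + 1) × 30 + 25 = 77455.
Minute boundaries passed: 43; those not divisible by 10: 43 − 4 = 39; dropped labels = 2 × 39 = 78.
Actual frame index = 77455 − 78 = 77377.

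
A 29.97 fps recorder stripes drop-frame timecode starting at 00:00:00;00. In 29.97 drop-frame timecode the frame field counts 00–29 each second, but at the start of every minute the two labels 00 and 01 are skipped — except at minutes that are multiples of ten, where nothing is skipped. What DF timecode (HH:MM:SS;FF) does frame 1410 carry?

Ten DF minutes hold 17982 frames, so frame 1410 lies in block 0 (frames 0–17981) with 1410 frames into that block.
The block's first minute is 1800 frames and the rest 1798 each; 1410 frames reaches minute 0, so 0 × 18 + 0 × 2 = 0 labels have been skipped so far.
Adding those back, label number 1410 + 0 = 1410 at 30 labels/s is 47 s + 0 f = 0 h 0 min 47 s frame 0, i.e. 00:00:47;00.

00:00:47;00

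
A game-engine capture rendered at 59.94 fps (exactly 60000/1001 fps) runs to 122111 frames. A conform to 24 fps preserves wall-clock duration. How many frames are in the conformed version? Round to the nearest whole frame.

Frames at target rate = 122111 × (24) / (60000/1001) = 122233111/2500 ≈ 48893.244.
Nearest whole frame: 48893.

48893 frames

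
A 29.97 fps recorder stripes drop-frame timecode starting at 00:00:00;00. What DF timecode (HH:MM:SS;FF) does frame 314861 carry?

Each 10-minute DF block holds 10 × 60 × 30 − 9 × 2 = 17982 frames. 314861 ÷ 17982 → 17 full blocks, remainder 9167.
Within the partial block the first minute is 1800 frames and each further minute 1798, so 5 further minute boundaries passed. Total skipped labels = 18 × 17 + 2 × 5 = 316.
Non-drop label index = 314861 + 316 = 315177; at 30 labels/s that is 02:55:05:27, i.e. DF 02:55:05;27.

02:55:05;27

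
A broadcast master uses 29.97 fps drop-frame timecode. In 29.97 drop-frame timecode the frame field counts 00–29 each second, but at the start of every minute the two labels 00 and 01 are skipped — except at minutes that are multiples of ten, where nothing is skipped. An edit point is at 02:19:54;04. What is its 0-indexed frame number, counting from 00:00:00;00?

251572

Complete 10-minute blocks: 13, each 17982 frames → 233766.
Remaining 9 whole minutes in the current block: 1800 + 8 × 1798 = 16184 frames.
Within the current minute: 54 × 30 + 4 − 2 = 1622 (labels ;00/;01 skipped at this minute). Total = 233766 + 16184 + 1622 = 251572.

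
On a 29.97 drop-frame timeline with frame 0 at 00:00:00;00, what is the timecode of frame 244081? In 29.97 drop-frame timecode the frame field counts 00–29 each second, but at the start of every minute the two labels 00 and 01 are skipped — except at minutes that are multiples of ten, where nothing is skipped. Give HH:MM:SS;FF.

Ten DF minutes hold 17982 frames, so frame 244081 lies in block 13 (frames 233766–251747) with 10315 frames into that block.
The block's first minute is 1800 frames and the rest 1798 each; 10315 frames reaches minute 5, so 13 × 18 + 5 × 2 = 244 labels have been skipped so far.
Adding those back, label number 244081 + 244 = 244325 at 30 labels/s is 8144 s + 5 f = 2 h 15 min 44 s frame 5, i.e. 02:15:44;05.

02:15:44;05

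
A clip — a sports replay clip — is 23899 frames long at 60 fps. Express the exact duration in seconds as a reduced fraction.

Running time = 23899 ÷ (60) = 23899 × 1/60 = 23899/60 s.

23899/60 seconds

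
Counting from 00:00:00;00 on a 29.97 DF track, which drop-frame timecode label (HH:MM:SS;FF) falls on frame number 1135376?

10:31:23;22

Ten DF minutes hold 17982 frames, so frame 1135376 lies in block 63 (frames 1132866–1150847) with 2510 frames into that block.
The block's first minute is 1800 frames and the rest 1798 each; 2510 frames reaches minute 1, so 63 × 18 + 1 × 2 = 1136 labels have been skipped so far.
Adding those back, label number 1135376 + 1136 = 1136512 at 30 labels/s is 37883 s + 22 f = 10 h 31 min 23 s frame 22, i.e. 10:31:23;22.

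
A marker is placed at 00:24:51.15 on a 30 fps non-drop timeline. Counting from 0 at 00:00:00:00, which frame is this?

44745

Total seconds to the label: (0 × 3600 + 24 × 60 + 51) = 1491.
Frame index = 1491 × 30 + 15 = 44745.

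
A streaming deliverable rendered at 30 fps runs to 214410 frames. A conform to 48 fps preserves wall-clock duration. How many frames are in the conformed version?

343056 frames

Target frames = source frames × (target rate / source rate) = 214410 × (48)/(30) = 214410 × 8/5 = 343056.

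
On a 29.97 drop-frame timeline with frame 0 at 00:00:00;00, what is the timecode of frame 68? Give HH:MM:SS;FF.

Ten DF minutes hold 17982 frames, so frame 68 lies in block 0 (frames 0–17981) with 68 frames into that block.
The block's first minute is 1800 frames and the rest 1798 each; 68 frames reaches minute 0, so 0 × 18 + 0 × 2 = 0 labels have been skipped so far.
Adding those back, label number 68 + 0 = 68 at 30 labels/s is 2 s + 8 f = 0 h 0 min 2 s frame 8, i.e. 00:00:02;08.

00:00:02;08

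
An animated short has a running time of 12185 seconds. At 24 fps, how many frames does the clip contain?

Frames = 12185 × 24 = 292440.

292440 frames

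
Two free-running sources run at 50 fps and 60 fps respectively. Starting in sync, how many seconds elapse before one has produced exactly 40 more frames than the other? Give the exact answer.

The gap grows by |60 − 50| = 10 frames per second.
Time for a 40-frame gap: 40 ÷ (10) = 4 s.

4 seconds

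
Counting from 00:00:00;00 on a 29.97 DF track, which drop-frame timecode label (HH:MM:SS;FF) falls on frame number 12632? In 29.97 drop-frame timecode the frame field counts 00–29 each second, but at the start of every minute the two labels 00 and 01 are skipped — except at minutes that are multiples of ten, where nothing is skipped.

Each 10-minute DF block holds 10 × 60 × 30 − 9 × 2 = 17982 frames. 12632 ÷ 17982 → 0 full blocks, remainder 12632.
Within the partial block the first minute is 1800 frames and each further minute 1798, so 7 further minute boundaries passed. Total skipped labels = 18 × 0 + 2 × 7 = 14.
Non-drop label index = 12632 + 14 = 12646; at 30 labels/s that is 00:07:01:16, i.e. DF 00:07:01;16.

00:07:01;16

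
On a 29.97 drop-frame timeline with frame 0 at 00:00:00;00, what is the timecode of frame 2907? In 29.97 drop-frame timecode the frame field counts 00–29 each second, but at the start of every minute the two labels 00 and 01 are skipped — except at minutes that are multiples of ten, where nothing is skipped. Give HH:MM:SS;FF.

00:01:36;29

Each 10-minute DF block holds 10 × 60 × 30 − 9 × 2 = 17982 frames. 2907 ÷ 17982 → 0 full blocks, remainder 2907.
Within the partial block the first minute is 1800 frames and each further minute 1798, so 1 further minute boundary passed. Total skipped labels = 18 × 0 + 2 × 1 = 2.
Non-drop label index = 2907 + 2 = 2909; at 30 labels/s that is 00:01:36:29, i.e. DF 00:01:36;29.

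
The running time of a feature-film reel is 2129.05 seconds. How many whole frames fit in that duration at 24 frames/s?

Frames = 2129.05 × 24 = 255486/5 ≈ 51097.2000.
Complete frames: 51097.

51097 frames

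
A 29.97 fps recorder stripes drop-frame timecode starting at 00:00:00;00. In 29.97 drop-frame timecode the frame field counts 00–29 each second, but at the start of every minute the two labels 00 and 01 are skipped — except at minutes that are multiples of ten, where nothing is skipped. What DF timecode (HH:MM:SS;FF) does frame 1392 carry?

00:00:46;12

Each 10-minute DF block holds 10 × 60 × 30 − 9 × 2 = 17982 frames. 1392 ÷ 17982 → 0 full blocks, remainder 1392.
Within the partial block the first minute is 1800 frames and each further minute 1798, so 0 further minute boundaries passed. Total skipped labels = 18 × 0 + 2 × 0 = 0.
Non-drop label index = 1392 + 0 = 1392; at 30 labels/s that is 00:00:46:12, i.e. DF 00:00:46;12.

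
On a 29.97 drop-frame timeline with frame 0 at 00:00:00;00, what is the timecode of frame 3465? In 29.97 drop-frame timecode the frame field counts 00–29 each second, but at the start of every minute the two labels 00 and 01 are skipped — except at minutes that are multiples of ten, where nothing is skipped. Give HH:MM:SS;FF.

00:01:55;17

Each 10-minute DF block holds 10 × 60 × 30 − 9 × 2 = 17982 frames. 3465 ÷ 17982 → 0 full blocks, remainder 3465.
Within the partial block the first minute is 1800 frames and each further minute 1798, so 1 further minute boundary passed. Total skipped labels = 18 × 0 + 2 × 1 = 2.
Non-drop label index = 3465 + 2 = 3467; at 30 labels/s that is 00:01:55:17, i.e. DF 00:01:55;17.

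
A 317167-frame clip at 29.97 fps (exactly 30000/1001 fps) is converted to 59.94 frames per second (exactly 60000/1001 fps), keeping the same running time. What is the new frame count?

634334 frames

Target frames = source frames × (target rate / source rate) = 317167 × (60000/1001)/(30000/1001) = 317167 × 2 = 634334.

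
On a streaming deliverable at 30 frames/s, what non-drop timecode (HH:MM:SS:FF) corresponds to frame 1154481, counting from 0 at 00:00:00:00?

1154481 ÷ 30 = 38482 full seconds, remainder 21 frames.
38482 s = 10 h 41 min 22 s.
Timecode: 10:41:22:21.

10:41:22:21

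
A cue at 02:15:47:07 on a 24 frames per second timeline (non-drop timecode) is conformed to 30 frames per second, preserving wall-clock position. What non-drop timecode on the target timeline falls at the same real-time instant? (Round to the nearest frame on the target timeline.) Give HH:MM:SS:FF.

Source frame index: (2×3600 + 15×60 + 47) × 24 + 7 = 195535.
Real time: 195535 / (24) = 195535/24 s.
Target frame: (195535/24) × (30) = 977675/4 ≈ 244418.750 → 244419.
At 30 labels/s: frame 244419 → 02:15:47:09.

02:15:47:09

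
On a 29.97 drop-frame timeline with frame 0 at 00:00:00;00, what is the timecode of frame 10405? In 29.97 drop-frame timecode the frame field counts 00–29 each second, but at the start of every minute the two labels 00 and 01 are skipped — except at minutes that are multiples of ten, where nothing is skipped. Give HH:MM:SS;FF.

00:05:47;05

Each 10-minute DF block holds 10 × 60 × 30 − 9 × 2 = 17982 frames. 10405 ÷ 17982 → 0 full blocks, remainder 10405.
Within the partial block the first minute is 1800 frames and each further minute 1798, so 5 further minute boundaries passed. Total skipped labels = 18 × 0 + 2 × 5 = 10.
Non-drop label index = 10405 + 10 = 10415; at 30 labels/s that is 00:05:47:05, i.e. DF 00:05:47;05.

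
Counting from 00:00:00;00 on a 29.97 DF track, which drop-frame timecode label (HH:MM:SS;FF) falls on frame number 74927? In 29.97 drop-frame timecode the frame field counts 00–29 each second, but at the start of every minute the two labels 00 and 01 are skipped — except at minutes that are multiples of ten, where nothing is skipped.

00:41:40;01

Ten DF minutes hold 17982 frames, so frame 74927 lies in block 4 (frames 71928–89909) with 2999 frames into that block.
The block's first minute is 1800 frames and the rest 1798 each; 2999 frames reaches minute 1, so 4 × 18 + 1 × 2 = 74 labels have been skipped so far.
Adding those back, label number 74927 + 74 = 75001 at 30 labels/s is 2500 s + 1 f = 0 h 41 min 40 s frame 1, i.e. 00:41:40;01.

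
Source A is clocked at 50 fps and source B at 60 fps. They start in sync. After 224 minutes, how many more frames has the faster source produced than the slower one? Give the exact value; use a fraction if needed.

134400 frames

224 min = 13440 s.
A emits 50 × 13440 = 672000 frames; B emits 60 × 13440 = 806400.
Difference = 134400 frames; B is ahead of A.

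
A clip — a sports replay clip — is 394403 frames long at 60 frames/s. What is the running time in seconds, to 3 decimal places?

Running time = 394403 × 1/60 = 394403/60 s ≈ 6573.383 s.

6573.383 seconds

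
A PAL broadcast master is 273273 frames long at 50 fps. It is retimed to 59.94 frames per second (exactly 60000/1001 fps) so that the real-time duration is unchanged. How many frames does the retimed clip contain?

327600 frames

Target frames = source frames × (target rate / source rate) = 273273 × (60000/1001)/(50) = 273273 × 1200/1001 = 327600.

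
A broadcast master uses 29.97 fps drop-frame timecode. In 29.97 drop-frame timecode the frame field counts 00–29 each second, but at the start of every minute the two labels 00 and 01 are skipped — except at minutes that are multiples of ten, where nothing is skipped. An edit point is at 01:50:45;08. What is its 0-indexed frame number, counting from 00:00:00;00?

Complete 10-minute blocks: 11, each 17982 frames → 197802.
Remaining 0 whole minutes in the current block: 0 frames.
Within the current minute: 45 × 30 + 8 = 1358. Total = 197802 + 0 + 1358 = 199160.

199160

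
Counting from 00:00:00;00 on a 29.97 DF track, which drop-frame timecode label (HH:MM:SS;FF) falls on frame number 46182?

Each 10-minute DF block holds 10 × 60 × 30 − 9 × 2 = 17982 frames. 46182 ÷ 17982 → 2 full blocks, remainder 10218.
Within the partial block the first minute is 1800 frames and each further minute 1798, so 5 further minute boundaries passed. Total skipped labels = 18 × 2 + 2 × 5 = 46.
Non-drop label index = 46182 + 46 = 46228; at 30 labels/s that is 00:25:40:28, i.e. DF 00:25:40;28.

00:25:40;28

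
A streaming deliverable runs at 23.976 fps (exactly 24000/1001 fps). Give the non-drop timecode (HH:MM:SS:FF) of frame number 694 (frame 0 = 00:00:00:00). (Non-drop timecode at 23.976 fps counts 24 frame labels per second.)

00:00:28:22

694 ÷ 24 = 28 full seconds, remainder 22 frames.
28 s = 0 h 0 min 28 s.
Timecode: 00:00:28:22.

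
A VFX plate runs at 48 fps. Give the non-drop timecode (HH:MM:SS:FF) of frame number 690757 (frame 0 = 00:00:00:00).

03:59:50:37

690757 ÷ 48 = 14390 full seconds, remainder 37 frames.
14390 s = 3 h 59 min 50 s.
Timecode: 03:59:50:37.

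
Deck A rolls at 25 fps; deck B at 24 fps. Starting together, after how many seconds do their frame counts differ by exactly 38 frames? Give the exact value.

38 seconds

The gap grows by |24 − 25| = 1 frame per second.
Time for a 38-frame gap: 38 ÷ (1) = 38 s.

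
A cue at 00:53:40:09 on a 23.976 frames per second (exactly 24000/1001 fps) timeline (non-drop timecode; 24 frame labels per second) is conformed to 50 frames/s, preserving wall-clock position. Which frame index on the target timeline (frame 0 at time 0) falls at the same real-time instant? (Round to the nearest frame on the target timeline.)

Source frame index: (0×3600 + 53×60 + 40) × 24 + 9 = 77289.
Real time: 77289 / (24000/1001) = 25788763/8000 s.
Target frame: (25788763/8000) × (50) = 25788763/160 ≈ 161179.769 → 161180.

frame 161180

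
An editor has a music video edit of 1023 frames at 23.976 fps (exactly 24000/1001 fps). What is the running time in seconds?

Running time = 1023 / (24000/1001) = 42.667625 s.

42.667625 seconds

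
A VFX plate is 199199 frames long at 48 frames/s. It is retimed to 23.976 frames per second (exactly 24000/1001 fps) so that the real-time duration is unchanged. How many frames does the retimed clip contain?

Target frames = source frames × (target rate / source rate) = 199199 × (24000/1001)/(48) = 199199 × 500/1001 = 99500.

99500 frames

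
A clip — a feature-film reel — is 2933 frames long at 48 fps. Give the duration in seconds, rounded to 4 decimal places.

61.1042 seconds

Running time = 2933 × 1/48 = 2933/48 s ≈ 61.1042 s.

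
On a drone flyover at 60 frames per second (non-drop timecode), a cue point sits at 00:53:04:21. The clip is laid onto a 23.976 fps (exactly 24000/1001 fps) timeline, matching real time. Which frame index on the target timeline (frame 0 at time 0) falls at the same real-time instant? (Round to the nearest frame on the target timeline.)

Source frame index: (0×3600 + 53×60 + 4) × 60 + 21 = 191061.
Real time: 191061 / (60) = 63687/20 s.
Target frame: (63687/20) × (24000/1001) = 5878800/77 ≈ 76348.052 → 76348.

frame 76348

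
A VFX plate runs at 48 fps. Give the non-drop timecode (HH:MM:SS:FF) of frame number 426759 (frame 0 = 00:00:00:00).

02:28:10:39

426759 ÷ 48 = 8890 full seconds, remainder 39 frames.
8890 s = 2 h 28 min 10 s.
Timecode: 02:28:10:39.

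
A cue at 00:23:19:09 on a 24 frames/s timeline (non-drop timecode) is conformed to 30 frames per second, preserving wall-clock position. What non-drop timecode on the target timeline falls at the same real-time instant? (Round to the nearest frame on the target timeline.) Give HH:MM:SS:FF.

00:23:19:11

Source frame index: (0×3600 + 23×60 + 19) × 24 + 9 = 33585.
Real time: 33585 / (24) = 11195/8 s.
Target frame: (11195/8) × (30) = 167925/4 ≈ 41981.250 → 41981.
At 30 labels/s: frame 41981 → 00:23:19:11.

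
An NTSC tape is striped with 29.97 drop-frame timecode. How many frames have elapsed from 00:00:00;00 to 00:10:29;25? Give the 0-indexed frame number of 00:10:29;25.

18877

Complete 10-minute blocks: 1, each 17982 frames → 17982.
Remaining 0 whole minutes in the current block: 0 frames.
Within the current minute: 29 × 30 + 25 = 895. Total = 17982 + 0 + 895 = 18877.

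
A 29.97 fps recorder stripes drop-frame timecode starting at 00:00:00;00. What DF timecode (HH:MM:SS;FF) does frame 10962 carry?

Each 10-minute DF block holds 10 × 60 × 30 − 9 × 2 = 17982 frames. 10962 ÷ 17982 → 0 full blocks, remainder 10962.
Within the partial block the first minute is 1800 frames and each further minute 1798, so 6 further minute boundaries passed. Total skipped labels = 18 × 0 + 2 × 6 = 12.
Non-drop label index = 10962 + 12 = 10974; at 30 labels/s that is 00:06:05:24, i.e. DF 00:06:05;24.

00:06:05;24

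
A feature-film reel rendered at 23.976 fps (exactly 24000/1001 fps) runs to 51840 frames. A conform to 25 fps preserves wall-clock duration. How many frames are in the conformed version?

54054 frames

Target frames = source frames × (target rate / source rate) = 51840 × (25)/(24000/1001) = 51840 × 1001/960 = 54054.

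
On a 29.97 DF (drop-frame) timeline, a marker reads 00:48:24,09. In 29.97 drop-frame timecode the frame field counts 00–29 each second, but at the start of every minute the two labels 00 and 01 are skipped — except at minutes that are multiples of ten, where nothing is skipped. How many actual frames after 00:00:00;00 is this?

87041

As if non-drop at 30 labels/s: (0 × 3600 + 48 × 60 + 24) × 30 + 9 = 87129.
Minute boundaries passed: 48; those not divisible by 10: 48 − 4 = 44; dropped labels = 2 × 44 = 88.
Actual frame index = 87129 − 88 = 87041.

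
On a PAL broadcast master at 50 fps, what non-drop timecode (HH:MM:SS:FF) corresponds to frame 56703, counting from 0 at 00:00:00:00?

00:18:54:03

56703 ÷ 50 = 1134 full seconds, remainder 3 frames.
1134 s = 0 h 18 min 54 s.
Timecode: 00:18:54:03.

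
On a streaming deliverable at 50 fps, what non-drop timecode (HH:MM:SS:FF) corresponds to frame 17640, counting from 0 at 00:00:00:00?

17640 ÷ 50 = 352 full seconds, remainder 40 frames.
352 s = 0 h 5 min 52 s.
Timecode: 00:05:52:40.

00:05:52:40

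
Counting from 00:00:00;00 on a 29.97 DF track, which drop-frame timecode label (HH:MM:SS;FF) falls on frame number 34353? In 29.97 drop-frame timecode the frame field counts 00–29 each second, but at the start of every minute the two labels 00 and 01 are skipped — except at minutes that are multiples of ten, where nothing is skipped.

00:19:06;09

Ten DF minutes hold 17982 frames, so frame 34353 lies in block 1 (frames 17982–35963) with 16371 frames into that block.
The block's first minute is 1800 frames and the rest 1798 each; 16371 frames reaches minute 9, so 1 × 18 + 9 × 2 = 36 labels have been skipped so far.
Adding those back, label number 34353 + 36 = 34389 at 30 labels/s is 1146 s + 9 f = 0 h 19 min 6 s frame 9, i.e. 00:19:06;09.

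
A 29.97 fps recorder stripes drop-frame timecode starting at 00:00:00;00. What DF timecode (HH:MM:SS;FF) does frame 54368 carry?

00:30:14;02

Each 10-minute DF block holds 10 × 60 × 30 − 9 × 2 = 17982 frames. 54368 ÷ 17982 → 3 full blocks, remainder 422.
Within the partial block the first minute is 1800 frames and each further minute 1798, so 0 further minute boundaries passed. Total skipped labels = 18 × 3 + 2 × 0 = 54.
Non-drop label index = 54368 + 54 = 54422; at 30 labels/s that is 00:30:14:02, i.e. DF 00:30:14;02.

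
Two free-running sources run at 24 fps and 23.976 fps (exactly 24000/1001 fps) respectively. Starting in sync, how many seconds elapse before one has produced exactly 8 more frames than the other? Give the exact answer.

The gap grows by |24000/1001 − 24| = 24/1001 frames per second.
Time for a 8-frame gap: 8 ÷ (24/1001) = 1001/3 s.

1001/3 seconds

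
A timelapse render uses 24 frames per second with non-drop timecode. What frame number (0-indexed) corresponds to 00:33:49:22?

Total seconds to the label: (0 × 3600 + 33 × 60 + 49) = 2029.
Frame index = 2029 × 24 + 22 = 48718.

48718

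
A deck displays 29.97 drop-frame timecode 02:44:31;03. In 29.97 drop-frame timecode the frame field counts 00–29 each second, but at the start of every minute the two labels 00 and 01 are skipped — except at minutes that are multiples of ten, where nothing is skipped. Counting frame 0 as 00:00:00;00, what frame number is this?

295837

As if non-drop at 30 labels/s: (2 × 3600 + 44 × 60 + 31) × 30 + 3 = 296133.
Minute boundaries passed: 164; those not divisible by 10: 164 − 16 = 148; dropped labels = 2 × 148 = 296.
Actual frame index = 296133 − 296 = 295837.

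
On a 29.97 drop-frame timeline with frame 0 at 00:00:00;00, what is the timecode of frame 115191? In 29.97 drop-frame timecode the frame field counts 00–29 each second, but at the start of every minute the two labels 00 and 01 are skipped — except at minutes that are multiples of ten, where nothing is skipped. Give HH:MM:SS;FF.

01:04:03;17

Ten DF minutes hold 17982 frames, so frame 115191 lies in block 6 (frames 107892–125873) with 7299 frames into that block.
The block's first minute is 1800 frames and the rest 1798 each; 7299 frames reaches minute 4, so 6 × 18 + 4 × 2 = 116 labels have been skipped so far.
Adding those back, label number 115191 + 116 = 115307 at 30 labels/s is 3843 s + 17 f = 1 h 4 min 3 s frame 17, i.e. 01:04:03;17.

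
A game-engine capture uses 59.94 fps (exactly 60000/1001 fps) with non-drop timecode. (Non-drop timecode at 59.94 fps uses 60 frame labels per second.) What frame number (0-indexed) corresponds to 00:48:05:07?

frame 173107

Total seconds to the label: (0 × 3600 + 48 × 60 + 5) = 2885.
Frame index = 2885 × 60 + 7 = 173107.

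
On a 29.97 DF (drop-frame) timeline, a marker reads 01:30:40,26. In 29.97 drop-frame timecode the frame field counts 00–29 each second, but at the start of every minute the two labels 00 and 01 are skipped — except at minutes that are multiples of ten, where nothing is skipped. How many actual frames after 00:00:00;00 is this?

163064

As if non-drop at 30 labels/s: (1 × 3600 + 30 × 60 + 40) × 30 + 26 = 163226.
Minute boundaries passed: 90; those not divisible by 10: 90 − 9 = 81; dropped labels = 2 × 81 = 162.
Actual frame index = 163226 − 162 = 163064.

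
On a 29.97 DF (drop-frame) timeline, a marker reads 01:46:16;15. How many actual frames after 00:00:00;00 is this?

As if non-drop at 30 labels/s: (1 × 3600 + 46 × 60 + 16) × 30 + 15 = 191295.
Minute boundaries passed: 106; those not divisible by 10: 106 − 10 = 96; dropped labels = 2 × 96 = 192.
Actual frame index = 191295 − 192 = 191103.

191103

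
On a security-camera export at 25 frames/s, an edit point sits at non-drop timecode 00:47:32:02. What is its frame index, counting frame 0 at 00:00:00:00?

Total seconds to the label: (0 × 3600 + 47 × 60 + 32) = 2852.
Frame index = 2852 × 25 + 2 = 71302.

71302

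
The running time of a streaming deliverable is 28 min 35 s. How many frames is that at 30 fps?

28 min 35 s = 1715 s.
Frames = 1715 × 30 = 51450.

51450 frames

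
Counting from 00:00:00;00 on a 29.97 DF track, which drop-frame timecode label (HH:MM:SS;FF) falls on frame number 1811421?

Ten DF minutes hold 17982 frames, so frame 1811421 lies in block 100 (frames 1798200–1816181) with 13221 frames into that block.
The block's first minute is 1800 frames and the rest 1798 each; 13221 frames reaches minute 7, so 100 × 18 + 7 × 2 = 1814 labels have been skipped so far.
Adding those back, label number 1811421 + 1814 = 1813235 at 30 labels/s is 60441 s + 5 f = 16 h 47 min 21 s frame 5, i.e. 16:47:21;05.

16:47:21;05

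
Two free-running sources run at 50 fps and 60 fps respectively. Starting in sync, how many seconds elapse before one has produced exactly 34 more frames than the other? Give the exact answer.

The gap grows by |60 − 50| = 10 frames per second.
Time for a 34-frame gap: 34 ÷ (10) = 3.4 s.

3.4 seconds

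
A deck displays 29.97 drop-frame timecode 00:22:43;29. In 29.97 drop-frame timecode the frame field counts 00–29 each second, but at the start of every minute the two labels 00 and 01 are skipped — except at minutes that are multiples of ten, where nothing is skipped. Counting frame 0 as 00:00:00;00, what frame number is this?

40879

Complete 10-minute blocks: 2, each 17982 frames → 35964.
Remaining 2 whole minutes in the current block: 1800 + 1 × 1798 = 3598 frames.
Within the current minute: 43 × 30 + 29 − 2 = 1317 (labels ;00/;01 skipped at this minute). Total = 35964 + 3598 + 1317 = 40879.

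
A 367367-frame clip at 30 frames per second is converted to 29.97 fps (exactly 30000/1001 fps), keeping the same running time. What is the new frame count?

367000 frames

Target frames = source frames × (target rate / source rate) = 367367 × (30000/1001)/(30) = 367367 × 1000/1001 = 367000.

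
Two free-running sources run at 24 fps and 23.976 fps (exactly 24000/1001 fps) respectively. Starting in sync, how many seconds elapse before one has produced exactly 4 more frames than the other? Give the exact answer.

1001/6 seconds

The gap grows by |24000/1001 − 24| = 24/1001 frames per second.
Time for a 4-frame gap: 4 ÷ (24/1001) = 1001/6 s.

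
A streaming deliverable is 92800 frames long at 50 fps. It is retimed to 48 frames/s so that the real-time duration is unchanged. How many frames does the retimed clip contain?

Target frames = source frames × (target rate / source rate) = 92800 × (48)/(50) = 92800 × 24/25 = 89088.

89088 frames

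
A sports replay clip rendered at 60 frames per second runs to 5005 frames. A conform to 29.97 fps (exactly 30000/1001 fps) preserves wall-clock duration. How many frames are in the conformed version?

Target frames = source frames × (target rate / source rate) = 5005 × (30000/1001)/(60) = 5005 × 500/1001 = 2500.

2500 frames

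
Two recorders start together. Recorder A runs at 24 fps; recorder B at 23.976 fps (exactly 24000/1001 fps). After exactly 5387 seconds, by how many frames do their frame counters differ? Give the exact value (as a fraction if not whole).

129288/1001 frames

A emits 24 × 5387 = 129288 frames; B emits 24000/1001 × 5387 = 129288000/1001.
Difference = 129288/1001 frames (≈ 129.1588); B is behind A.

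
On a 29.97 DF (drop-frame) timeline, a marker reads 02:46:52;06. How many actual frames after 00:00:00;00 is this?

300066

As if non-drop at 30 labels/s: (2 × 3600 + 46 × 60 + 52) × 30 + 6 = 300366.
Minute boundaries passed: 166; those not divisible by 10: 166 − 16 = 150; dropped labels = 2 × 150 = 300.
Actual frame index = 300366 − 300 = 300066.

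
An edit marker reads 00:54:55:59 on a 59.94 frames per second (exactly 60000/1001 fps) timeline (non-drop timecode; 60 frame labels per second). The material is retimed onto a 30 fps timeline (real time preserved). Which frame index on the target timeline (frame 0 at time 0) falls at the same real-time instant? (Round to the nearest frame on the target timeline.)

frame 98978

Source frame index: (0×3600 + 54×60 + 55) × 60 + 59 = 197759.
Real time: 197759 / (60000/1001) = 197956759/60000 s.
Target frame: (197956759/60000) × (30) = 197956759/2000 ≈ 98978.379 → 98978.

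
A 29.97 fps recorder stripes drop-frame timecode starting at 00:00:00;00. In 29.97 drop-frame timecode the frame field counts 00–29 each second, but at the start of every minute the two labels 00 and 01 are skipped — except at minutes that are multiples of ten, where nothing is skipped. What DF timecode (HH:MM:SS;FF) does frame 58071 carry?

Ten DF minutes hold 17982 frames, so frame 58071 lies in block 3 (frames 53946–71927) with 4125 frames into that block.
The block's first minute is 1800 frames and the rest 1798 each; 4125 frames reaches minute 2, so 3 × 18 + 2 × 2 = 58 labels have been skipped so far.
Adding those back, label number 58071 + 58 = 58129 at 30 labels/s is 1937 s + 19 f = 0 h 32 min 17 s frame 19, i.e. 00:32:17;19.

00:32:17;19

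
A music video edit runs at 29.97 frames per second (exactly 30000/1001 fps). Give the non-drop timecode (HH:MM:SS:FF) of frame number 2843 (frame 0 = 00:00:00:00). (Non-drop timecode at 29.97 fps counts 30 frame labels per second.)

00:01:34:23

2843 ÷ 30 = 94 full seconds, remainder 23 frames.
94 s = 0 h 1 min 34 s.
Timecode: 00:01:34:23.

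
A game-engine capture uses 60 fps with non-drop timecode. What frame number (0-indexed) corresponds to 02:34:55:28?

557728

Total seconds to the label: (2 × 3600 + 34 × 60 + 55) = 9295.
Frame index = 9295 × 60 + 28 = 557728.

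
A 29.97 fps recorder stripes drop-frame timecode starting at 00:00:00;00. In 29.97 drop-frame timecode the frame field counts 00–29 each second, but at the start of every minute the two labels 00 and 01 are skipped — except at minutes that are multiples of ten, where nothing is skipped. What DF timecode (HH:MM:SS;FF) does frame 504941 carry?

04:40:48;05

Ten DF minutes hold 17982 frames, so frame 504941 lies in block 28 (frames 503496–521477) with 1445 frames into that block.
The block's first minute is 1800 frames and the rest 1798 each; 1445 frames reaches minute 0, so 28 × 18 + 0 × 2 = 504 labels have been skipped so far.
Adding those back, label number 504941 + 504 = 505445 at 30 labels/s is 16848 s + 5 f = 4 h 40 min 48 s frame 5, i.e. 04:40:48;05.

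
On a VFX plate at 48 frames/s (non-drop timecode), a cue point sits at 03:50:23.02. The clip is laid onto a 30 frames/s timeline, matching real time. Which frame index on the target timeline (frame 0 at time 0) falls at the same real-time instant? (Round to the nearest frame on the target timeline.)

frame 414691

Source frame index: (3×3600 + 50×60 + 23) × 48 + 2 = 663506.
Real time: 663506 / (48) = 331753/24 s.
Target frame: (331753/24) × (30) = 1658765/4 ≈ 414691.250 → 414691.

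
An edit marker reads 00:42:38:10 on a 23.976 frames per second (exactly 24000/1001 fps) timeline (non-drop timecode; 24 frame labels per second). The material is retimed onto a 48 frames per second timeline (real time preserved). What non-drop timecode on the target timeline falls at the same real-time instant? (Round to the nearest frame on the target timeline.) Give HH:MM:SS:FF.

00:42:40:47

Source frame index: (0×3600 + 42×60 + 38) × 24 + 10 = 61402.
Real time: 61402 / (24000/1001) = 30731701/12000 s.
Target frame: (30731701/12000) × (48) = 30731701/250 ≈ 122926.804 → 122927.
At 48 labels/s: frame 122927 → 00:42:40:47.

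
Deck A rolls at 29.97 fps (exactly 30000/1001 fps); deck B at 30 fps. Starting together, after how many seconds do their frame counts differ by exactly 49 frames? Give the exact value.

49049/30 seconds

The gap grows by |30 − 30000/1001| = 30/1001 frames per second.
Time for a 49-frame gap: 49 ÷ (30/1001) = 49049/30 s.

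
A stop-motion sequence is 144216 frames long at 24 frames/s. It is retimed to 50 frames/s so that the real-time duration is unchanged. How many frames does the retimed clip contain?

300450 frames

Target frames = source frames × (target rate / source rate) = 144216 × (50)/(24) = 144216 × 25/12 = 300450.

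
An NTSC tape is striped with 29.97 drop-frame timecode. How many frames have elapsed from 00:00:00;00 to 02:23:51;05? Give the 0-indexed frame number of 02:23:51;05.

258677

Complete 10-minute blocks: 14, each 17982 frames → 251748.
Remaining 3 whole minutes in the current block: 1800 + 2 × 1798 = 5396 frames.
Within the current minute: 51 × 30 + 5 − 2 = 1533 (labels ;00/;01 skipped at this minute). Total = 251748 + 5396 + 1533 = 258677.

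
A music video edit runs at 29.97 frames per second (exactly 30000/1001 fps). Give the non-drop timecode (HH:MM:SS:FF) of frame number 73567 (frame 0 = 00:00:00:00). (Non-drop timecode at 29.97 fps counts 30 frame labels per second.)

73567 ÷ 30 = 2452 full seconds, remainder 7 frames.
2452 s = 0 h 40 min 52 s.
Timecode: 00:40:52:07.

00:40:52:07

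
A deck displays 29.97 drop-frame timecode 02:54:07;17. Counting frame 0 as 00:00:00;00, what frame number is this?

313113

As if non-drop at 30 labels/s: (2 × 3600 + 54 × 60 + 7) × 30 + 17 = 313427.
Minute boundaries passed: 174; those not divisible by 10: 174 − 17 = 157; dropped labels = 2 × 157 = 314.
Actual frame index = 313427 − 314 = 313113.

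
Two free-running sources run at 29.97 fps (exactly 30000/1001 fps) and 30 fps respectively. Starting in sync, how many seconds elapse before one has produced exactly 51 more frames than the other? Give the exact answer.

1701.7 seconds

The gap grows by |30 − 30000/1001| = 30/1001 frames per second.
Time for a 51-frame gap: 51 ÷ (30/1001) = 1701.7 s.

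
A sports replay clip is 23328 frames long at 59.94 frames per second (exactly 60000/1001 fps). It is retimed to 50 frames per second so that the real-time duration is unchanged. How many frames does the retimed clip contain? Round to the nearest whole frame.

19459 frames

Frames at target rate = 23328 × (50) / (60000/1001) = 486486/25 ≈ 19459.440.
Nearest whole frame: 19459.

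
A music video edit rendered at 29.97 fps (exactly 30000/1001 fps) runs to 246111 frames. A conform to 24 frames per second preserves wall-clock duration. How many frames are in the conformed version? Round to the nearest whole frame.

197086 frames

Frames at target rate = 246111 × (24) / (30000/1001) = 246357111/1250 ≈ 197085.689.
Nearest whole frame: 197086.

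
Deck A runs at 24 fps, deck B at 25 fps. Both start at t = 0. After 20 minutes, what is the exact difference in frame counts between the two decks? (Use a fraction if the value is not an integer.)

20 min = 1200 s.
A emits 24 × 1200 = 28800 frames; B emits 25 × 1200 = 30000.
Difference = 1200 frames; B is ahead of A.

1200 frames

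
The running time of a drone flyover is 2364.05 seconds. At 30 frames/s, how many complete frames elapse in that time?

70921 frames

Frames = 2364.05 × 30 = 141843/2 ≈ 70921.5000.
Complete frames: 70921.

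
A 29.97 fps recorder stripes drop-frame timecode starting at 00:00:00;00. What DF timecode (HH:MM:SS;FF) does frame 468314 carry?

04:20:26;02

Ten DF minutes hold 17982 frames, so frame 468314 lies in block 26 (frames 467532–485513) with 782 frames into that block.
The block's first minute is 1800 frames and the rest 1798 each; 782 frames reaches minute 0, so 26 × 18 + 0 × 2 = 468 labels have been skipped so far.
Adding those back, label number 468314 + 468 = 468782 at 30 labels/s is 15626 s + 2 f = 4 h 20 min 26 s frame 2, i.e. 04:20:26;02.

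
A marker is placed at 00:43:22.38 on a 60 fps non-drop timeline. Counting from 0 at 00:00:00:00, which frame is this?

Total seconds to the label: (0 × 3600 + 43 × 60 + 22) = 2602.
Frame index = 2602 × 60 + 38 = 156158.

156158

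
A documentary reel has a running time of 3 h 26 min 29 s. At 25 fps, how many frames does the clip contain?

3 h 26 min 29 s = 12389 s.
Frames = 12389 × 25 = 309725.

309725 frames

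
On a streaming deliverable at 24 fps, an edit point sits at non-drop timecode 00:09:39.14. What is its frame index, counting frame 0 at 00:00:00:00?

frame 13910

Total seconds to the label: (0 × 3600 + 9 × 60 + 39) = 579.
Frame index = 579 × 24 + 14 = 13910.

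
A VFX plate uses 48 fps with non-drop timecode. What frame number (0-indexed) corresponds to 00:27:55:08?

Total seconds to the label: (0 × 3600 + 27 × 60 + 55) = 1675.
Frame index = 1675 × 48 + 8 = 80408.

frame 80408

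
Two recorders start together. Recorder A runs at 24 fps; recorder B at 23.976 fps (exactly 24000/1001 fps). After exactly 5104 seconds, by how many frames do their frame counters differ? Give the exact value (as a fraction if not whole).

A emits 24 × 5104 = 122496 frames; B emits 24000/1001 × 5104 = 11136000/91.
Difference = 11136/91 frames (≈ 122.3736); B is behind A.

11136/91 frames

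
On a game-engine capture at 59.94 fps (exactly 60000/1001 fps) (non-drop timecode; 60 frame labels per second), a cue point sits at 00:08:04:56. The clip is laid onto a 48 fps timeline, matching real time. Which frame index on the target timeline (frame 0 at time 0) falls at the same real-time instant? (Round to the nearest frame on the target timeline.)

frame 23300

Source frame index: (0×3600 + 8×60 + 4) × 60 + 56 = 29096.
Real time: 29096 / (60000/1001) = 3640637/7500 s.
Target frame: (3640637/7500) × (48) = 14562548/625 ≈ 23300.077 → 23300.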